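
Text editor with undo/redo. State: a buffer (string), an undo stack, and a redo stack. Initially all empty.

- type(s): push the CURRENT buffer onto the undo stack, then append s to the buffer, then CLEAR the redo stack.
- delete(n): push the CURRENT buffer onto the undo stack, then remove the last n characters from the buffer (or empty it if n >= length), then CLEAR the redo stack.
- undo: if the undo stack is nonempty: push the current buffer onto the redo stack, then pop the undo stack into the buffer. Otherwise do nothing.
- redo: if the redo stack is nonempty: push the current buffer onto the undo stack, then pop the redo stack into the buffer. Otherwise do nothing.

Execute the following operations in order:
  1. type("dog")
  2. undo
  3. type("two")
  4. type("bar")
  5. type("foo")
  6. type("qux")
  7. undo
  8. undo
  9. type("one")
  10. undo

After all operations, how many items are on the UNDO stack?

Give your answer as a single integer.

After op 1 (type): buf='dog' undo_depth=1 redo_depth=0
After op 2 (undo): buf='(empty)' undo_depth=0 redo_depth=1
After op 3 (type): buf='two' undo_depth=1 redo_depth=0
After op 4 (type): buf='twobar' undo_depth=2 redo_depth=0
After op 5 (type): buf='twobarfoo' undo_depth=3 redo_depth=0
After op 6 (type): buf='twobarfooqux' undo_depth=4 redo_depth=0
After op 7 (undo): buf='twobarfoo' undo_depth=3 redo_depth=1
After op 8 (undo): buf='twobar' undo_depth=2 redo_depth=2
After op 9 (type): buf='twobarone' undo_depth=3 redo_depth=0
After op 10 (undo): buf='twobar' undo_depth=2 redo_depth=1

Answer: 2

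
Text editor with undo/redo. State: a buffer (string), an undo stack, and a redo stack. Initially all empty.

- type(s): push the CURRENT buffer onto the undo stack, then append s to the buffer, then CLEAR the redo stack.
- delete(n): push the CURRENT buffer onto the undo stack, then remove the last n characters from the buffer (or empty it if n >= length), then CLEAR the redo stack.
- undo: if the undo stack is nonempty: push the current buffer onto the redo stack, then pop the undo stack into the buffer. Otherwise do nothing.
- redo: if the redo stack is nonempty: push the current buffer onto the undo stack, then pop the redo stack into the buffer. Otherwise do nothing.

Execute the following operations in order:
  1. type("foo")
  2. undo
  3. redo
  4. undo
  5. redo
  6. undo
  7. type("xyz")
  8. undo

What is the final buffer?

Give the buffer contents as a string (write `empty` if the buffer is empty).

After op 1 (type): buf='foo' undo_depth=1 redo_depth=0
After op 2 (undo): buf='(empty)' undo_depth=0 redo_depth=1
After op 3 (redo): buf='foo' undo_depth=1 redo_depth=0
After op 4 (undo): buf='(empty)' undo_depth=0 redo_depth=1
After op 5 (redo): buf='foo' undo_depth=1 redo_depth=0
After op 6 (undo): buf='(empty)' undo_depth=0 redo_depth=1
After op 7 (type): buf='xyz' undo_depth=1 redo_depth=0
After op 8 (undo): buf='(empty)' undo_depth=0 redo_depth=1

Answer: empty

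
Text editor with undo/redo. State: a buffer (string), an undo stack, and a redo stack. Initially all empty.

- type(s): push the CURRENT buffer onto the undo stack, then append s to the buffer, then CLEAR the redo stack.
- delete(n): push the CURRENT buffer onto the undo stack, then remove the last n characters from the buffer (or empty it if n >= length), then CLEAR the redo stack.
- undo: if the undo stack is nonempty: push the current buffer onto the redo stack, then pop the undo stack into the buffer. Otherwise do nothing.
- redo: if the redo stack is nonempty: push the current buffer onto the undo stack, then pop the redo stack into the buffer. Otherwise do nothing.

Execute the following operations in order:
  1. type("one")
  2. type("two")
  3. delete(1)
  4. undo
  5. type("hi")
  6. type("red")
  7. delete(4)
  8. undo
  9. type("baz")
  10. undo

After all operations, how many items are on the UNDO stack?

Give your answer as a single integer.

After op 1 (type): buf='one' undo_depth=1 redo_depth=0
After op 2 (type): buf='onetwo' undo_depth=2 redo_depth=0
After op 3 (delete): buf='onetw' undo_depth=3 redo_depth=0
After op 4 (undo): buf='onetwo' undo_depth=2 redo_depth=1
After op 5 (type): buf='onetwohi' undo_depth=3 redo_depth=0
After op 6 (type): buf='onetwohired' undo_depth=4 redo_depth=0
After op 7 (delete): buf='onetwoh' undo_depth=5 redo_depth=0
After op 8 (undo): buf='onetwohired' undo_depth=4 redo_depth=1
After op 9 (type): buf='onetwohiredbaz' undo_depth=5 redo_depth=0
After op 10 (undo): buf='onetwohired' undo_depth=4 redo_depth=1

Answer: 4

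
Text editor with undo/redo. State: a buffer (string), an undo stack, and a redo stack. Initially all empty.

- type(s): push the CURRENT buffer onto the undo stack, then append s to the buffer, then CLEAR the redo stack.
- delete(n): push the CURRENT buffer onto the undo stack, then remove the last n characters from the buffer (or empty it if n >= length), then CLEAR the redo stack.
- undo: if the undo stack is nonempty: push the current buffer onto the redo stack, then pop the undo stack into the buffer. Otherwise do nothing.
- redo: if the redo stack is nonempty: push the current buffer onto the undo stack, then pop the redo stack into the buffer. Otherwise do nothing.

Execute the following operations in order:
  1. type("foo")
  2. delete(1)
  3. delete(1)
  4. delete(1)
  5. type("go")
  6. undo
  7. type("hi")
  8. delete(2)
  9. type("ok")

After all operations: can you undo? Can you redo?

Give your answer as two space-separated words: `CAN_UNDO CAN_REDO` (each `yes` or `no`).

After op 1 (type): buf='foo' undo_depth=1 redo_depth=0
After op 2 (delete): buf='fo' undo_depth=2 redo_depth=0
After op 3 (delete): buf='f' undo_depth=3 redo_depth=0
After op 4 (delete): buf='(empty)' undo_depth=4 redo_depth=0
After op 5 (type): buf='go' undo_depth=5 redo_depth=0
After op 6 (undo): buf='(empty)' undo_depth=4 redo_depth=1
After op 7 (type): buf='hi' undo_depth=5 redo_depth=0
After op 8 (delete): buf='(empty)' undo_depth=6 redo_depth=0
After op 9 (type): buf='ok' undo_depth=7 redo_depth=0

Answer: yes no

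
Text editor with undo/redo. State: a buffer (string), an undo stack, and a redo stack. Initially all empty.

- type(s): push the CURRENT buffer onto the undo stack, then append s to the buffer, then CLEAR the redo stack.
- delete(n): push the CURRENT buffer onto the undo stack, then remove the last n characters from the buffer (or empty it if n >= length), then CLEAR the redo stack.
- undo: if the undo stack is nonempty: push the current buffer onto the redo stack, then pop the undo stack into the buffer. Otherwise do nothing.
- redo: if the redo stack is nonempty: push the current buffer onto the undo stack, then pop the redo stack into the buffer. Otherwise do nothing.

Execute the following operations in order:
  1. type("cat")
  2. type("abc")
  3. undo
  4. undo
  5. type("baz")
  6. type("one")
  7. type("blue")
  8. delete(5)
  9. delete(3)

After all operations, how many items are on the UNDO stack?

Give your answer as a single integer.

Answer: 5

Derivation:
After op 1 (type): buf='cat' undo_depth=1 redo_depth=0
After op 2 (type): buf='catabc' undo_depth=2 redo_depth=0
After op 3 (undo): buf='cat' undo_depth=1 redo_depth=1
After op 4 (undo): buf='(empty)' undo_depth=0 redo_depth=2
After op 5 (type): buf='baz' undo_depth=1 redo_depth=0
After op 6 (type): buf='bazone' undo_depth=2 redo_depth=0
After op 7 (type): buf='bazoneblue' undo_depth=3 redo_depth=0
After op 8 (delete): buf='bazon' undo_depth=4 redo_depth=0
After op 9 (delete): buf='ba' undo_depth=5 redo_depth=0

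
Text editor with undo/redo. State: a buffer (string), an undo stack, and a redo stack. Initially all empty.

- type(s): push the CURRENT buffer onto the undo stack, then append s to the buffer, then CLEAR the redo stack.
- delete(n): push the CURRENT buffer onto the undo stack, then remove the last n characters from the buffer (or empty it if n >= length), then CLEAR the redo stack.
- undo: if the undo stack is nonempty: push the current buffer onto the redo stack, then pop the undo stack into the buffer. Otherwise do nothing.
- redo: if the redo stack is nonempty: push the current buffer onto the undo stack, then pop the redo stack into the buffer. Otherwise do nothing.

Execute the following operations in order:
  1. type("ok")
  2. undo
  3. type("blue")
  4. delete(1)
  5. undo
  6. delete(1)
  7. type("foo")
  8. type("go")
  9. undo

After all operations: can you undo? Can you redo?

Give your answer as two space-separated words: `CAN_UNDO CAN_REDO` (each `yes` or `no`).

Answer: yes yes

Derivation:
After op 1 (type): buf='ok' undo_depth=1 redo_depth=0
After op 2 (undo): buf='(empty)' undo_depth=0 redo_depth=1
After op 3 (type): buf='blue' undo_depth=1 redo_depth=0
After op 4 (delete): buf='blu' undo_depth=2 redo_depth=0
After op 5 (undo): buf='blue' undo_depth=1 redo_depth=1
After op 6 (delete): buf='blu' undo_depth=2 redo_depth=0
After op 7 (type): buf='blufoo' undo_depth=3 redo_depth=0
After op 8 (type): buf='blufoogo' undo_depth=4 redo_depth=0
After op 9 (undo): buf='blufoo' undo_depth=3 redo_depth=1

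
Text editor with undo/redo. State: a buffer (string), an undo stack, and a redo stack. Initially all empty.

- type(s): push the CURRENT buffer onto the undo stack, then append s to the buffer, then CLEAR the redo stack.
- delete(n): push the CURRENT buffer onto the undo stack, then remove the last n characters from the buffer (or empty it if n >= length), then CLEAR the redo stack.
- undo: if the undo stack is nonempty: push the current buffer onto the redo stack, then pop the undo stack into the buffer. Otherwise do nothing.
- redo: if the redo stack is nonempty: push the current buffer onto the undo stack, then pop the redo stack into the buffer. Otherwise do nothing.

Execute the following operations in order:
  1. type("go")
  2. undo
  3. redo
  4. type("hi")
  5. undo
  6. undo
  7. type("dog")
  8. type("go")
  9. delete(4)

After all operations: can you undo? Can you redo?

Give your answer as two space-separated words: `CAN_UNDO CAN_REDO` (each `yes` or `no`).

Answer: yes no

Derivation:
After op 1 (type): buf='go' undo_depth=1 redo_depth=0
After op 2 (undo): buf='(empty)' undo_depth=0 redo_depth=1
After op 3 (redo): buf='go' undo_depth=1 redo_depth=0
After op 4 (type): buf='gohi' undo_depth=2 redo_depth=0
After op 5 (undo): buf='go' undo_depth=1 redo_depth=1
After op 6 (undo): buf='(empty)' undo_depth=0 redo_depth=2
After op 7 (type): buf='dog' undo_depth=1 redo_depth=0
After op 8 (type): buf='doggo' undo_depth=2 redo_depth=0
After op 9 (delete): buf='d' undo_depth=3 redo_depth=0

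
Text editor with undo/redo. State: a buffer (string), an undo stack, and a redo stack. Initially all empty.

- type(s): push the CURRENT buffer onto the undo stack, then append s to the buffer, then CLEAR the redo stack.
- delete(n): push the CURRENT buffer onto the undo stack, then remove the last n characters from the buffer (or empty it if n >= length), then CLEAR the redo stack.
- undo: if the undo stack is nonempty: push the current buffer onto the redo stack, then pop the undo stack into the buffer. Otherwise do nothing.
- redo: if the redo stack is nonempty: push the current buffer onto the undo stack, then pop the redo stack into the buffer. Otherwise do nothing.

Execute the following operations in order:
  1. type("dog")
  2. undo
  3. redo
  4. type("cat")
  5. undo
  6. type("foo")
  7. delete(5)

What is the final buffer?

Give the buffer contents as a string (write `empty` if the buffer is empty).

After op 1 (type): buf='dog' undo_depth=1 redo_depth=0
After op 2 (undo): buf='(empty)' undo_depth=0 redo_depth=1
After op 3 (redo): buf='dog' undo_depth=1 redo_depth=0
After op 4 (type): buf='dogcat' undo_depth=2 redo_depth=0
After op 5 (undo): buf='dog' undo_depth=1 redo_depth=1
After op 6 (type): buf='dogfoo' undo_depth=2 redo_depth=0
After op 7 (delete): buf='d' undo_depth=3 redo_depth=0

Answer: d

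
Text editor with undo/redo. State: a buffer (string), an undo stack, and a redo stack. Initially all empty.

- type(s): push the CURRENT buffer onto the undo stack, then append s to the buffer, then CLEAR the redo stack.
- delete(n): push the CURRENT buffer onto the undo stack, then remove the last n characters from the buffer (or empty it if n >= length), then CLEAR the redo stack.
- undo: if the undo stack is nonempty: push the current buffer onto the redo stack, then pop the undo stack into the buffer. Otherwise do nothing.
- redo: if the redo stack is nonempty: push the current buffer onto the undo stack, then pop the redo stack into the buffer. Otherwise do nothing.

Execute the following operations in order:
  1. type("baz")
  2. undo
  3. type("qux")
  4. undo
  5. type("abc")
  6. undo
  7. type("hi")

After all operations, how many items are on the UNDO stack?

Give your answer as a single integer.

After op 1 (type): buf='baz' undo_depth=1 redo_depth=0
After op 2 (undo): buf='(empty)' undo_depth=0 redo_depth=1
After op 3 (type): buf='qux' undo_depth=1 redo_depth=0
After op 4 (undo): buf='(empty)' undo_depth=0 redo_depth=1
After op 5 (type): buf='abc' undo_depth=1 redo_depth=0
After op 6 (undo): buf='(empty)' undo_depth=0 redo_depth=1
After op 7 (type): buf='hi' undo_depth=1 redo_depth=0

Answer: 1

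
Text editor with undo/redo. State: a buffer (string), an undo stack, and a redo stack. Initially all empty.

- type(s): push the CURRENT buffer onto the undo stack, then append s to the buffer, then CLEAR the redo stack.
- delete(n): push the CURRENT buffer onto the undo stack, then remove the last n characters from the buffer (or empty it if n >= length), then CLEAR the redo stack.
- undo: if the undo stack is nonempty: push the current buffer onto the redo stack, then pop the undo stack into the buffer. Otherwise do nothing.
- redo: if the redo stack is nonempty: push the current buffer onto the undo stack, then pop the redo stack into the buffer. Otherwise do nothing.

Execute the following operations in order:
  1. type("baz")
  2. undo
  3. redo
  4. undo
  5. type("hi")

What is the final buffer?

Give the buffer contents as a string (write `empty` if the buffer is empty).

Answer: hi

Derivation:
After op 1 (type): buf='baz' undo_depth=1 redo_depth=0
After op 2 (undo): buf='(empty)' undo_depth=0 redo_depth=1
After op 3 (redo): buf='baz' undo_depth=1 redo_depth=0
After op 4 (undo): buf='(empty)' undo_depth=0 redo_depth=1
After op 5 (type): buf='hi' undo_depth=1 redo_depth=0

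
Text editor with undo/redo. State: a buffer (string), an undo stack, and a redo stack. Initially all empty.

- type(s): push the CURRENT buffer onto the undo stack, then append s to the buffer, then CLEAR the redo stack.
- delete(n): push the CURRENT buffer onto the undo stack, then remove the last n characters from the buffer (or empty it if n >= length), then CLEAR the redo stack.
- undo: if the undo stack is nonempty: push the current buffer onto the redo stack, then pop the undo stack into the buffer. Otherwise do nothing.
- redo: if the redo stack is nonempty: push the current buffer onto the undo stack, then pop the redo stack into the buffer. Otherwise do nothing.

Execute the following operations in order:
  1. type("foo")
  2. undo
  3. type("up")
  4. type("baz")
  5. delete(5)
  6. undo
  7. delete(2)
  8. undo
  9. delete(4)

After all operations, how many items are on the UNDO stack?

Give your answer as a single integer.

Answer: 3

Derivation:
After op 1 (type): buf='foo' undo_depth=1 redo_depth=0
After op 2 (undo): buf='(empty)' undo_depth=0 redo_depth=1
After op 3 (type): buf='up' undo_depth=1 redo_depth=0
After op 4 (type): buf='upbaz' undo_depth=2 redo_depth=0
After op 5 (delete): buf='(empty)' undo_depth=3 redo_depth=0
After op 6 (undo): buf='upbaz' undo_depth=2 redo_depth=1
After op 7 (delete): buf='upb' undo_depth=3 redo_depth=0
After op 8 (undo): buf='upbaz' undo_depth=2 redo_depth=1
After op 9 (delete): buf='u' undo_depth=3 redo_depth=0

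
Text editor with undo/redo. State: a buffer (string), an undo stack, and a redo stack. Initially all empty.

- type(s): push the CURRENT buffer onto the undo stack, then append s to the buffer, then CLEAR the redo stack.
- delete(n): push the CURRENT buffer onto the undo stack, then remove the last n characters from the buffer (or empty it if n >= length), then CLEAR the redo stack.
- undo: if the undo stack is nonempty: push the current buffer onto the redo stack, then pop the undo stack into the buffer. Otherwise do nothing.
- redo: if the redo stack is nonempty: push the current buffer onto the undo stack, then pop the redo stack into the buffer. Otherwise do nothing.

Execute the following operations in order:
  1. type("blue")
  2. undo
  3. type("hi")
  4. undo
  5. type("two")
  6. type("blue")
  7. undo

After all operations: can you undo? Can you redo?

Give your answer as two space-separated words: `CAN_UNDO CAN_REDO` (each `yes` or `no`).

After op 1 (type): buf='blue' undo_depth=1 redo_depth=0
After op 2 (undo): buf='(empty)' undo_depth=0 redo_depth=1
After op 3 (type): buf='hi' undo_depth=1 redo_depth=0
After op 4 (undo): buf='(empty)' undo_depth=0 redo_depth=1
After op 5 (type): buf='two' undo_depth=1 redo_depth=0
After op 6 (type): buf='twoblue' undo_depth=2 redo_depth=0
After op 7 (undo): buf='two' undo_depth=1 redo_depth=1

Answer: yes yes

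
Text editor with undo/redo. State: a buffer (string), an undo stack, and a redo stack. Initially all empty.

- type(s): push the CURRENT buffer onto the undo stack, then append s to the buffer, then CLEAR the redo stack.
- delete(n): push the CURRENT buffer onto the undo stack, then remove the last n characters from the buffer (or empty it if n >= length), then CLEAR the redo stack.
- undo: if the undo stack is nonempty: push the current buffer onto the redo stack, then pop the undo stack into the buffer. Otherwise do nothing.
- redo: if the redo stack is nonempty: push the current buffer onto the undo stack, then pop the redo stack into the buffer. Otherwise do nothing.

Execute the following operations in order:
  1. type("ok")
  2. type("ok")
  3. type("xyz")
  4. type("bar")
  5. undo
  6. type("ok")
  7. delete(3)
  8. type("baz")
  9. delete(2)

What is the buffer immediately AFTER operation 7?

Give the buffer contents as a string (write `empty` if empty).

After op 1 (type): buf='ok' undo_depth=1 redo_depth=0
After op 2 (type): buf='okok' undo_depth=2 redo_depth=0
After op 3 (type): buf='okokxyz' undo_depth=3 redo_depth=0
After op 4 (type): buf='okokxyzbar' undo_depth=4 redo_depth=0
After op 5 (undo): buf='okokxyz' undo_depth=3 redo_depth=1
After op 6 (type): buf='okokxyzok' undo_depth=4 redo_depth=0
After op 7 (delete): buf='okokxy' undo_depth=5 redo_depth=0

Answer: okokxy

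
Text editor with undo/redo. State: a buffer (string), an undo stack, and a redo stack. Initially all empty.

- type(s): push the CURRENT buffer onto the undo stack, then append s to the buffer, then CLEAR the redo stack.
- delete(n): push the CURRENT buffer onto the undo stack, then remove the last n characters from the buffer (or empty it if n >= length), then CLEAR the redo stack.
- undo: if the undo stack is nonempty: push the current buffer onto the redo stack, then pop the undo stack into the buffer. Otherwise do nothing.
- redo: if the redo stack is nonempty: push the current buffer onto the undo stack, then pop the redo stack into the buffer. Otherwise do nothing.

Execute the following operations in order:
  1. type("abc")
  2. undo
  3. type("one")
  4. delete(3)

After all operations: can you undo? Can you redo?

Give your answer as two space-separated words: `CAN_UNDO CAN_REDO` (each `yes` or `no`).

Answer: yes no

Derivation:
After op 1 (type): buf='abc' undo_depth=1 redo_depth=0
After op 2 (undo): buf='(empty)' undo_depth=0 redo_depth=1
After op 3 (type): buf='one' undo_depth=1 redo_depth=0
After op 4 (delete): buf='(empty)' undo_depth=2 redo_depth=0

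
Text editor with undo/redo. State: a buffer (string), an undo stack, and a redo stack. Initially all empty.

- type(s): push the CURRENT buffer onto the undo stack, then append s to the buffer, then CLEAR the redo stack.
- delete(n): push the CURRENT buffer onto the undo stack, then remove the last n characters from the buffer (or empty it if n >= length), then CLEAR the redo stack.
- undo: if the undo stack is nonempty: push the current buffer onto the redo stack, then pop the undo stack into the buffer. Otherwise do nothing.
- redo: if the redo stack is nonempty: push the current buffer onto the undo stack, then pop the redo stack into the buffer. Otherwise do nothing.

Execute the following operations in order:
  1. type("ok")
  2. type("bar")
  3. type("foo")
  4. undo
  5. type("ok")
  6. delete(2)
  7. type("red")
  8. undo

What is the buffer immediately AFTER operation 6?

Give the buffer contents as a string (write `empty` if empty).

After op 1 (type): buf='ok' undo_depth=1 redo_depth=0
After op 2 (type): buf='okbar' undo_depth=2 redo_depth=0
After op 3 (type): buf='okbarfoo' undo_depth=3 redo_depth=0
After op 4 (undo): buf='okbar' undo_depth=2 redo_depth=1
After op 5 (type): buf='okbarok' undo_depth=3 redo_depth=0
After op 6 (delete): buf='okbar' undo_depth=4 redo_depth=0

Answer: okbar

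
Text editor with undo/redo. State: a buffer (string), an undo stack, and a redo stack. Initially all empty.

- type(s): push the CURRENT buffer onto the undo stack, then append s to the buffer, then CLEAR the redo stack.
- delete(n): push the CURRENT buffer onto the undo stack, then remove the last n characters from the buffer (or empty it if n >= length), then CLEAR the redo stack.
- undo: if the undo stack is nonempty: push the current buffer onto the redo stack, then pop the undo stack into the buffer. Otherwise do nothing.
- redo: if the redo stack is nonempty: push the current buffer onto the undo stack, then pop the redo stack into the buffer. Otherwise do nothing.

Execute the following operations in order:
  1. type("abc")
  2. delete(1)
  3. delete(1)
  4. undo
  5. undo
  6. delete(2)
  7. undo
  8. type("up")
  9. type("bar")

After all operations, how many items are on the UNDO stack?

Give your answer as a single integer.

Answer: 3

Derivation:
After op 1 (type): buf='abc' undo_depth=1 redo_depth=0
After op 2 (delete): buf='ab' undo_depth=2 redo_depth=0
After op 3 (delete): buf='a' undo_depth=3 redo_depth=0
After op 4 (undo): buf='ab' undo_depth=2 redo_depth=1
After op 5 (undo): buf='abc' undo_depth=1 redo_depth=2
After op 6 (delete): buf='a' undo_depth=2 redo_depth=0
After op 7 (undo): buf='abc' undo_depth=1 redo_depth=1
After op 8 (type): buf='abcup' undo_depth=2 redo_depth=0
After op 9 (type): buf='abcupbar' undo_depth=3 redo_depth=0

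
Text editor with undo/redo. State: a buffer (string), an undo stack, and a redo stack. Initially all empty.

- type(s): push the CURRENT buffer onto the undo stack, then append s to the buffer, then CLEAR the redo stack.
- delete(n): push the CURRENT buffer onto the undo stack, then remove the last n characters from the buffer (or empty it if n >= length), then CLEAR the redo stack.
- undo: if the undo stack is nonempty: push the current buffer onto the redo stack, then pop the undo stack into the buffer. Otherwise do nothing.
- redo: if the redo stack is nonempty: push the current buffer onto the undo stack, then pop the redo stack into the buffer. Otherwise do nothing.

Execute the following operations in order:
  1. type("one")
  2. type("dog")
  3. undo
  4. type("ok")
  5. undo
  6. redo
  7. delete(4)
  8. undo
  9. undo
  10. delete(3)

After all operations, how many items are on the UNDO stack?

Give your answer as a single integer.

After op 1 (type): buf='one' undo_depth=1 redo_depth=0
After op 2 (type): buf='onedog' undo_depth=2 redo_depth=0
After op 3 (undo): buf='one' undo_depth=1 redo_depth=1
After op 4 (type): buf='oneok' undo_depth=2 redo_depth=0
After op 5 (undo): buf='one' undo_depth=1 redo_depth=1
After op 6 (redo): buf='oneok' undo_depth=2 redo_depth=0
After op 7 (delete): buf='o' undo_depth=3 redo_depth=0
After op 8 (undo): buf='oneok' undo_depth=2 redo_depth=1
After op 9 (undo): buf='one' undo_depth=1 redo_depth=2
After op 10 (delete): buf='(empty)' undo_depth=2 redo_depth=0

Answer: 2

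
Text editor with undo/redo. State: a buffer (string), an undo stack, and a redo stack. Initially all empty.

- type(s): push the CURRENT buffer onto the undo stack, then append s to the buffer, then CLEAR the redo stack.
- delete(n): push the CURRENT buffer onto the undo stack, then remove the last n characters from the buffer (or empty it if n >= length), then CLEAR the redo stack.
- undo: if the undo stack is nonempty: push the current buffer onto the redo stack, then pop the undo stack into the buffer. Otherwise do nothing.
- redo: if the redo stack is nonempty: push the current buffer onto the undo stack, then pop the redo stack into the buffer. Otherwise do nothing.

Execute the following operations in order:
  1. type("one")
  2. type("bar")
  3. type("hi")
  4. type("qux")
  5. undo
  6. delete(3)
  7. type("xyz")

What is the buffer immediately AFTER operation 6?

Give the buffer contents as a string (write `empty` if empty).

After op 1 (type): buf='one' undo_depth=1 redo_depth=0
After op 2 (type): buf='onebar' undo_depth=2 redo_depth=0
After op 3 (type): buf='onebarhi' undo_depth=3 redo_depth=0
After op 4 (type): buf='onebarhiqux' undo_depth=4 redo_depth=0
After op 5 (undo): buf='onebarhi' undo_depth=3 redo_depth=1
After op 6 (delete): buf='oneba' undo_depth=4 redo_depth=0

Answer: oneba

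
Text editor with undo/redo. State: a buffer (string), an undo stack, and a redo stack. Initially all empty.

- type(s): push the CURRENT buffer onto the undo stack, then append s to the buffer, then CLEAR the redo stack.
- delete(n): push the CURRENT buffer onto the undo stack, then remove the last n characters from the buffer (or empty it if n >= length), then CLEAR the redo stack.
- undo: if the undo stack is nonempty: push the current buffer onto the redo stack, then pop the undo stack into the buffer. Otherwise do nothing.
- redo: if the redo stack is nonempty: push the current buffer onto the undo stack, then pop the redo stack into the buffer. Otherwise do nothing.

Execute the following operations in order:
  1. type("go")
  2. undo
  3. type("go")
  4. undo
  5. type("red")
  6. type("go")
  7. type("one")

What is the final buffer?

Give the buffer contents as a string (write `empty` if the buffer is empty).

After op 1 (type): buf='go' undo_depth=1 redo_depth=0
After op 2 (undo): buf='(empty)' undo_depth=0 redo_depth=1
After op 3 (type): buf='go' undo_depth=1 redo_depth=0
After op 4 (undo): buf='(empty)' undo_depth=0 redo_depth=1
After op 5 (type): buf='red' undo_depth=1 redo_depth=0
After op 6 (type): buf='redgo' undo_depth=2 redo_depth=0
After op 7 (type): buf='redgoone' undo_depth=3 redo_depth=0

Answer: redgoone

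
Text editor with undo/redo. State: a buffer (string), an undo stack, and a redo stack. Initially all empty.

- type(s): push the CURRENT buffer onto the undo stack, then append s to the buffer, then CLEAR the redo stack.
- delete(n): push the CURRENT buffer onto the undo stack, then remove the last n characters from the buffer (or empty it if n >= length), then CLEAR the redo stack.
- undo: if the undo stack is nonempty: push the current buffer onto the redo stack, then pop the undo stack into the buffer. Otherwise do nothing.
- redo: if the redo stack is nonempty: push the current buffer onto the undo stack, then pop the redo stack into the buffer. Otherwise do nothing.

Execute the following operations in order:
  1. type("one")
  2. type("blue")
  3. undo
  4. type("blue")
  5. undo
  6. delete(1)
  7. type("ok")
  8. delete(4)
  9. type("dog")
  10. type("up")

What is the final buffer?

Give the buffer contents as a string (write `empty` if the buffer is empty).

Answer: dogup

Derivation:
After op 1 (type): buf='one' undo_depth=1 redo_depth=0
After op 2 (type): buf='oneblue' undo_depth=2 redo_depth=0
After op 3 (undo): buf='one' undo_depth=1 redo_depth=1
After op 4 (type): buf='oneblue' undo_depth=2 redo_depth=0
After op 5 (undo): buf='one' undo_depth=1 redo_depth=1
After op 6 (delete): buf='on' undo_depth=2 redo_depth=0
After op 7 (type): buf='onok' undo_depth=3 redo_depth=0
After op 8 (delete): buf='(empty)' undo_depth=4 redo_depth=0
After op 9 (type): buf='dog' undo_depth=5 redo_depth=0
After op 10 (type): buf='dogup' undo_depth=6 redo_depth=0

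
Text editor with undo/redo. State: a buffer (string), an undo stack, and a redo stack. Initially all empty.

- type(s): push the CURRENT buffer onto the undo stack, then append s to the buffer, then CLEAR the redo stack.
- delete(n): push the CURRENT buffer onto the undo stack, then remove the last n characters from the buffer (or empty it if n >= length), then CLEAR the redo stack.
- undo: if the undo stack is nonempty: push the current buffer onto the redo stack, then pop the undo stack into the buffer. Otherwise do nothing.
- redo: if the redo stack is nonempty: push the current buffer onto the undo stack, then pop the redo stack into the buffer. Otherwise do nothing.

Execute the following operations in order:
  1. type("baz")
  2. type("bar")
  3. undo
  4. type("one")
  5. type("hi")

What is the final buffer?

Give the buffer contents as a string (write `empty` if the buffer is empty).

After op 1 (type): buf='baz' undo_depth=1 redo_depth=0
After op 2 (type): buf='bazbar' undo_depth=2 redo_depth=0
After op 3 (undo): buf='baz' undo_depth=1 redo_depth=1
After op 4 (type): buf='bazone' undo_depth=2 redo_depth=0
After op 5 (type): buf='bazonehi' undo_depth=3 redo_depth=0

Answer: bazonehi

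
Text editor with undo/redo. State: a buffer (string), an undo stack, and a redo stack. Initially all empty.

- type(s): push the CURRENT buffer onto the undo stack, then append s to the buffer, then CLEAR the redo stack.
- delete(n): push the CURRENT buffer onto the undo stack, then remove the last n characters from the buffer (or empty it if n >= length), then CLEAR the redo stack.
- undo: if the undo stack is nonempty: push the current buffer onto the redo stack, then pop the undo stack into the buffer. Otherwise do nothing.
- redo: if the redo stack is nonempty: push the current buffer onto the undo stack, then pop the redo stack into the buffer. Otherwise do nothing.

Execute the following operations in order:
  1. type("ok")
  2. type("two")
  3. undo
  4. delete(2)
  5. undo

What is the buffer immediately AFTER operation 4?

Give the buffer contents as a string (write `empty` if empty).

After op 1 (type): buf='ok' undo_depth=1 redo_depth=0
After op 2 (type): buf='oktwo' undo_depth=2 redo_depth=0
After op 3 (undo): buf='ok' undo_depth=1 redo_depth=1
After op 4 (delete): buf='(empty)' undo_depth=2 redo_depth=0

Answer: empty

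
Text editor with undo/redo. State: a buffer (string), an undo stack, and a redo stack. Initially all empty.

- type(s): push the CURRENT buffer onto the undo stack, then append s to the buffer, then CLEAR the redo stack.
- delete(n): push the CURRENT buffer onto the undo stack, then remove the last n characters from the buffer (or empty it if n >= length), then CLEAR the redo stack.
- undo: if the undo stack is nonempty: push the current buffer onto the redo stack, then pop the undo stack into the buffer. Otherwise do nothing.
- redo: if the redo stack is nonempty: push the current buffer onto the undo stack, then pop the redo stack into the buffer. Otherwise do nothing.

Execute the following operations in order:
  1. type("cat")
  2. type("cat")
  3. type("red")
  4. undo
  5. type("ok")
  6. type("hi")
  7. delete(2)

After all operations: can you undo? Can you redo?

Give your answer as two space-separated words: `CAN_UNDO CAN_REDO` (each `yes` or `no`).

Answer: yes no

Derivation:
After op 1 (type): buf='cat' undo_depth=1 redo_depth=0
After op 2 (type): buf='catcat' undo_depth=2 redo_depth=0
After op 3 (type): buf='catcatred' undo_depth=3 redo_depth=0
After op 4 (undo): buf='catcat' undo_depth=2 redo_depth=1
After op 5 (type): buf='catcatok' undo_depth=3 redo_depth=0
After op 6 (type): buf='catcatokhi' undo_depth=4 redo_depth=0
After op 7 (delete): buf='catcatok' undo_depth=5 redo_depth=0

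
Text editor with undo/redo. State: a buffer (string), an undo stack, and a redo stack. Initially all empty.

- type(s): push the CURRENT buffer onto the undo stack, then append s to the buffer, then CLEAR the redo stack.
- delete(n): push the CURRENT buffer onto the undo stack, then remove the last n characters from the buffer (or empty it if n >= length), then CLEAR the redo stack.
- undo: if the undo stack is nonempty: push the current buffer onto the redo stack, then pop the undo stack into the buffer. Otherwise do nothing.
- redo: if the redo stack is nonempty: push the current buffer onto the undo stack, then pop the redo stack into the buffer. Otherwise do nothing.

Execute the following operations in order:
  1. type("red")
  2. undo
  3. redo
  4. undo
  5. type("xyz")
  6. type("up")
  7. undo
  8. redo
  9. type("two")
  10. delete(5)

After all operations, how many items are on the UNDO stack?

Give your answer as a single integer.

After op 1 (type): buf='red' undo_depth=1 redo_depth=0
After op 2 (undo): buf='(empty)' undo_depth=0 redo_depth=1
After op 3 (redo): buf='red' undo_depth=1 redo_depth=0
After op 4 (undo): buf='(empty)' undo_depth=0 redo_depth=1
After op 5 (type): buf='xyz' undo_depth=1 redo_depth=0
After op 6 (type): buf='xyzup' undo_depth=2 redo_depth=0
After op 7 (undo): buf='xyz' undo_depth=1 redo_depth=1
After op 8 (redo): buf='xyzup' undo_depth=2 redo_depth=0
After op 9 (type): buf='xyzuptwo' undo_depth=3 redo_depth=0
After op 10 (delete): buf='xyz' undo_depth=4 redo_depth=0

Answer: 4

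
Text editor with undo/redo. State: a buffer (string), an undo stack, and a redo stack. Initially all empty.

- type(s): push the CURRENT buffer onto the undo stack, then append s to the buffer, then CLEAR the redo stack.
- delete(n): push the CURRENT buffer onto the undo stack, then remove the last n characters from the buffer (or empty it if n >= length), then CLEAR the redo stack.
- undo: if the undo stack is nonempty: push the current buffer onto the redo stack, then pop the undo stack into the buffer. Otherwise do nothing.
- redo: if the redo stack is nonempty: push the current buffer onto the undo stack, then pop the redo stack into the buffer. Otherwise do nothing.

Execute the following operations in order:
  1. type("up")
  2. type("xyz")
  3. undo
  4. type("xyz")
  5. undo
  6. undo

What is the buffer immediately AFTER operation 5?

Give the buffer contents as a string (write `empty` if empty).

Answer: up

Derivation:
After op 1 (type): buf='up' undo_depth=1 redo_depth=0
After op 2 (type): buf='upxyz' undo_depth=2 redo_depth=0
After op 3 (undo): buf='up' undo_depth=1 redo_depth=1
After op 4 (type): buf='upxyz' undo_depth=2 redo_depth=0
After op 5 (undo): buf='up' undo_depth=1 redo_depth=1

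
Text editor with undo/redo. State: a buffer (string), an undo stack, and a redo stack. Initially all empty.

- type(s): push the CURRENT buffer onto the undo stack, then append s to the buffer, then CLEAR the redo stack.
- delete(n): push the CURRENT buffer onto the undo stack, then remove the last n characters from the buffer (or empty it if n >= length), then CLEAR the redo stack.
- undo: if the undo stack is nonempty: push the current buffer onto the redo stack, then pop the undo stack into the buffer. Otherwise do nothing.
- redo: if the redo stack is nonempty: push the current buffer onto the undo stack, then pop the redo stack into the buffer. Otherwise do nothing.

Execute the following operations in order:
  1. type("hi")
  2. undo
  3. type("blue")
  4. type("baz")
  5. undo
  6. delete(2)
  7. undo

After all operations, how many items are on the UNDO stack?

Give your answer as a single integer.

Answer: 1

Derivation:
After op 1 (type): buf='hi' undo_depth=1 redo_depth=0
After op 2 (undo): buf='(empty)' undo_depth=0 redo_depth=1
After op 3 (type): buf='blue' undo_depth=1 redo_depth=0
After op 4 (type): buf='bluebaz' undo_depth=2 redo_depth=0
After op 5 (undo): buf='blue' undo_depth=1 redo_depth=1
After op 6 (delete): buf='bl' undo_depth=2 redo_depth=0
After op 7 (undo): buf='blue' undo_depth=1 redo_depth=1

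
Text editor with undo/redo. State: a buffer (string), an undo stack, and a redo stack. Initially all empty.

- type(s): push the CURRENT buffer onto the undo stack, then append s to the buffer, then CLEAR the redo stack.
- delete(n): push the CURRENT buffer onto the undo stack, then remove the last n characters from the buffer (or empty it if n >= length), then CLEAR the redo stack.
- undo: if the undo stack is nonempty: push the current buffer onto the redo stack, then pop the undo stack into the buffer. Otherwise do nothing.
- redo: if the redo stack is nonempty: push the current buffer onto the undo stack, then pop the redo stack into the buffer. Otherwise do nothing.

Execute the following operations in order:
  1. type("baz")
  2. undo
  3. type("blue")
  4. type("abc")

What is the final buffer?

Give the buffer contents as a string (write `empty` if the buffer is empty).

After op 1 (type): buf='baz' undo_depth=1 redo_depth=0
After op 2 (undo): buf='(empty)' undo_depth=0 redo_depth=1
After op 3 (type): buf='blue' undo_depth=1 redo_depth=0
After op 4 (type): buf='blueabc' undo_depth=2 redo_depth=0

Answer: blueabc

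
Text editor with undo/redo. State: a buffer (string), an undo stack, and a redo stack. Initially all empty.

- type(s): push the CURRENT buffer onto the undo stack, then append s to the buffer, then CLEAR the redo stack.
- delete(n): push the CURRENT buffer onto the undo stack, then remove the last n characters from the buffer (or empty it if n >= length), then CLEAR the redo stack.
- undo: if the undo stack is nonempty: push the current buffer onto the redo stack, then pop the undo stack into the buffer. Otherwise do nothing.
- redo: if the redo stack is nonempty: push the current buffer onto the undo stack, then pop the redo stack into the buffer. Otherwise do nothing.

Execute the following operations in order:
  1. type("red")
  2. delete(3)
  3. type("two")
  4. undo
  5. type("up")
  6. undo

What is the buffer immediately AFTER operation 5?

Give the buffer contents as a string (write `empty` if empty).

Answer: up

Derivation:
After op 1 (type): buf='red' undo_depth=1 redo_depth=0
After op 2 (delete): buf='(empty)' undo_depth=2 redo_depth=0
After op 3 (type): buf='two' undo_depth=3 redo_depth=0
After op 4 (undo): buf='(empty)' undo_depth=2 redo_depth=1
After op 5 (type): buf='up' undo_depth=3 redo_depth=0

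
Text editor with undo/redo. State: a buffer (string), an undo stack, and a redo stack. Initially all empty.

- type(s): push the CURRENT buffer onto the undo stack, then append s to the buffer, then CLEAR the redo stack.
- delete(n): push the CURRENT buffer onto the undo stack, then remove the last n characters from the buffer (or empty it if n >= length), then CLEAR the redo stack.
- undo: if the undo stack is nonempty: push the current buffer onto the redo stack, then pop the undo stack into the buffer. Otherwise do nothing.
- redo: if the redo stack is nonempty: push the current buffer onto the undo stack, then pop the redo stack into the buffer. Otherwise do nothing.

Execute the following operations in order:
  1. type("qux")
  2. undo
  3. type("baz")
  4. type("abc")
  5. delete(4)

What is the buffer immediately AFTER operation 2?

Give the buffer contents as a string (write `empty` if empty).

Answer: empty

Derivation:
After op 1 (type): buf='qux' undo_depth=1 redo_depth=0
After op 2 (undo): buf='(empty)' undo_depth=0 redo_depth=1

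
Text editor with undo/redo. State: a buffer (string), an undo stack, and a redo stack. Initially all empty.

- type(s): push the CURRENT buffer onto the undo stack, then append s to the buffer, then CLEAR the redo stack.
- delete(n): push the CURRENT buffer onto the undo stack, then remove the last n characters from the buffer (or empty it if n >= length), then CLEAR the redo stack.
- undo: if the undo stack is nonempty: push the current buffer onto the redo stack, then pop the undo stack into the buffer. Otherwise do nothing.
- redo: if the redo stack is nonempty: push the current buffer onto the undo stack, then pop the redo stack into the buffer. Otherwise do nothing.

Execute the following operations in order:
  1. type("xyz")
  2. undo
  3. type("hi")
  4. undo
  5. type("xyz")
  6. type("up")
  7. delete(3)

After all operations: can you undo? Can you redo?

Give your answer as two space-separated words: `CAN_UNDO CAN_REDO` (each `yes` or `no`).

After op 1 (type): buf='xyz' undo_depth=1 redo_depth=0
After op 2 (undo): buf='(empty)' undo_depth=0 redo_depth=1
After op 3 (type): buf='hi' undo_depth=1 redo_depth=0
After op 4 (undo): buf='(empty)' undo_depth=0 redo_depth=1
After op 5 (type): buf='xyz' undo_depth=1 redo_depth=0
After op 6 (type): buf='xyzup' undo_depth=2 redo_depth=0
After op 7 (delete): buf='xy' undo_depth=3 redo_depth=0

Answer: yes no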